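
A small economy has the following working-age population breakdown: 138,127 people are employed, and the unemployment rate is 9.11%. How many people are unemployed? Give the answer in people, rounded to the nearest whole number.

About 13,845 are unemployed.

Let U be the number unemployed. The labor force is E + U, and U/(E+U) = 0.0911.
So U = 0.0911 × 138,127 / (1 − 0.0911) = 12583.37 / 0.9089 ≈ 13,845.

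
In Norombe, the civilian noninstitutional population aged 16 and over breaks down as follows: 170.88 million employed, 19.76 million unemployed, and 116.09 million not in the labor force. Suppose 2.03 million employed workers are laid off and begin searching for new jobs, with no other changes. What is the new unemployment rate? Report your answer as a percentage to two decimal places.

Initially, labor force = 170.88 + 19.76 = 190.64 million, so u = 19.76/190.64 = 10.37%.
After the change, employed falls and unemployed rises by 2.03; labor force unchanged → E = 168.85, U = 21.79, labor force = 190.64 million.
New unemployment rate = 21.79 / 190.64 = 11.43%.

New unemployment rate ≈ 11.43%.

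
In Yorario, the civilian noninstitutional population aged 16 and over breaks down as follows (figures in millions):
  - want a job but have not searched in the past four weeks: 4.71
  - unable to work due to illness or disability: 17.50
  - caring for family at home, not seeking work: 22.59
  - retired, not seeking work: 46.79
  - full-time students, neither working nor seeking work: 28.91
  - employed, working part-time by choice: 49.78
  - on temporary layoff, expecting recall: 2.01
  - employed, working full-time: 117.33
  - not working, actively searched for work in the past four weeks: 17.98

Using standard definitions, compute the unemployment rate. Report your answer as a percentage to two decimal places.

Unemployment rate ≈ 10.68%.

Employed = 49.78 + 117.33 = 167.11 million.
Unemployed = 2.01 + 17.98 = 19.99 million (jobless and actively searching, or on temporary layoff).
Labor force = 167.11 + 19.99 = 187.10 million.
Unemployment rate = 19.99 / 187.10 = 10.68%.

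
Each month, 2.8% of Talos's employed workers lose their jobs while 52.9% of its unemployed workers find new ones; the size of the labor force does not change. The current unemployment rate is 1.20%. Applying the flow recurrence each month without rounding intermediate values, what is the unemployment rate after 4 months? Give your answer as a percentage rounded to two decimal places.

Unemployment rate after four months ≈ 4.88%.

With a fixed labor force, u_{t+1} = u_t + s·(1−u_t) − f·u_t = u_t·(1−s−f) + s.
Here 1−s−f = 0.443 and s = 0.028.
u_1 = 0.012000 × 0.443 + 0.028 = 0.033316.
u_2 = 0.033316 × 0.443 + 0.028 = 0.042759.
u_3 = 0.042759 × 0.443 + 0.028 = 0.046942.
u_4 = 0.046942 × 0.443 + 0.028 = 0.048795.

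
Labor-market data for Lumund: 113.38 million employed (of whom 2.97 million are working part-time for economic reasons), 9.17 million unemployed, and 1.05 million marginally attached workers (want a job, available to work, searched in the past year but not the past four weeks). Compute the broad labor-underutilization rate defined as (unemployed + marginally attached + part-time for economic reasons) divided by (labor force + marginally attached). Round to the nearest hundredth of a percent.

Broad underutilization rate ≈ 10.67%.

Labor force = 113.38 + 9.17 = 122.55 million.
Numerator = 9.17 + 1.05 + 2.97 = 13.19 million.
Denominator = 122.55 + 1.05 = 123.60 million.
Broad rate = 13.19 / 123.60 = 10.67%.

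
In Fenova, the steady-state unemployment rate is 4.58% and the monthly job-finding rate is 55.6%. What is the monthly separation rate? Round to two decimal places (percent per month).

From u* = s/(s+f): s = u·f/(1−u).
s = 0.0458 × 55.6 / (1 − 0.0458) = 2.5465 / 0.9542 ≈ 2.67% per month.

Separation rate ≈ 2.67% per month.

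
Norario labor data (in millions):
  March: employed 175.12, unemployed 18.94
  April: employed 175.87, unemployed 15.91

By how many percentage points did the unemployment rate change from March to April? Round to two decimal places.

March: labor force = 175.12 + 18.94 = 194.06; u = 18.94/194.06 = 9.76%.
April: labor force = 175.87 + 15.91 = 191.78; u = 15.91/191.78 = 8.30%.
Change = 8.30% − 9.76% = −1.46 pp.

The unemployment rate changed by −1.46 percentage points.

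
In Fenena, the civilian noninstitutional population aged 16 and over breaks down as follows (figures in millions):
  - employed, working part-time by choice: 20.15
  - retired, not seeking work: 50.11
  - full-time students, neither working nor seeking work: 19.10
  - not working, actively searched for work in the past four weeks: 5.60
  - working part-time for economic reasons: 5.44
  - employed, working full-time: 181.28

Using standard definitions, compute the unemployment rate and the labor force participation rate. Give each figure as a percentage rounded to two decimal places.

Employed = 20.15 + 5.44 + 181.28 = 206.87 million (anyone who worked, including part-time for economic reasons, counts as employed).
Unemployed = 5.60 million.
Labor force = 206.87 + 5.60 = 212.47 million.
Not in labor force = 50.11 + 19.10 = 69.21 million (those not working and not actively searching are outside the labor force).
Civilian working-age population = 212.47 + 69.21 = 281.68 million.
Unemployment rate = 5.60 / 212.47 = 2.64%.
Labor force participation rate = 212.47 / 281.68 = 75.43%.

Unemployment rate ≈ 2.64%; labor force participation rate ≈ 75.43%.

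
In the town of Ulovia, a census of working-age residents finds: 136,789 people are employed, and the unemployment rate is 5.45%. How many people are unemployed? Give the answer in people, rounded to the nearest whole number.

Let U be the number unemployed. The labor force is E + U, and U/(E+U) = 0.0545.
So U = 0.0545 × 136,789 / (1 − 0.0545) = 7455.00 / 0.9455 ≈ 7,885.

About 7,885 are unemployed.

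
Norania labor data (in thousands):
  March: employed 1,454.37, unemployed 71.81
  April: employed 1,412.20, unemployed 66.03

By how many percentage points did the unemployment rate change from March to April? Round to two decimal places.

March: labor force = 1,454.37 + 71.81 = 1,526.18; u = 71.81/1,526.18 = 4.71%.
April: labor force = 1,412.20 + 66.03 = 1,478.23; u = 66.03/1,478.23 = 4.47%.
Change = 4.47% − 4.71% = −0.24 pp.

The unemployment rate changed by −0.24 percentage points.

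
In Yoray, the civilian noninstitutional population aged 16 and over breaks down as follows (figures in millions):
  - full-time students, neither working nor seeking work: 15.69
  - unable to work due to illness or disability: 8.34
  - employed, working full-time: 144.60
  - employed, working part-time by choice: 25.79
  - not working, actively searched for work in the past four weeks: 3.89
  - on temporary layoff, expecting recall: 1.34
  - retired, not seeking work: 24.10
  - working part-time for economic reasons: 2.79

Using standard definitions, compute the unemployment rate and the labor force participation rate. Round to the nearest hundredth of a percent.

Employed = 144.60 + 25.79 + 2.79 = 173.18 million (anyone who worked, including part-time for economic reasons, counts as employed).
Unemployed = 3.89 + 1.34 = 5.23 million (jobless and actively searching, or on temporary layoff).
Labor force = 173.18 + 5.23 = 178.41 million.
Not in labor force = 15.69 + 8.34 + 24.10 = 48.13 million (those not working and not actively searching are outside the labor force).
Civilian working-age population = 178.41 + 48.13 = 226.54 million.
Unemployment rate = 5.23 / 178.41 = 2.93%.
Labor force participation rate = 178.41 / 226.54 = 78.75%.

Unemployment rate ≈ 2.93%; labor force participation rate ≈ 78.75%.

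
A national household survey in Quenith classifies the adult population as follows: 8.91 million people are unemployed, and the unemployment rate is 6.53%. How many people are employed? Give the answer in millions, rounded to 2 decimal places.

Labor force = U / u = 8.91 / 0.0653 ≈ 136.45 million.
Employed = labor force − unemployed = 136.45 − 8.91 = 127.54 million.

About 127.54 million are employed.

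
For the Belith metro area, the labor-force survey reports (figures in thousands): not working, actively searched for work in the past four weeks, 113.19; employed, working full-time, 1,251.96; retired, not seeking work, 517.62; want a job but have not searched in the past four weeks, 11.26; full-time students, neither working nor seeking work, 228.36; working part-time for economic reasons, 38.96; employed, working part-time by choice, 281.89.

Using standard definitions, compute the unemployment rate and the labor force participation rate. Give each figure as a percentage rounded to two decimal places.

Unemployment rate ≈ 6.71%; labor force participation rate ≈ 69.01%.

Employed = 1,251.96 + 38.96 + 281.89 = 1,572.81 thousand (anyone who worked, including part-time for economic reasons, counts as employed).
Unemployed = 113.19 thousand.
Labor force = 1,572.81 + 113.19 = 1,686.00 thousand.
Not in labor force = 517.62 + 11.26 + 228.36 = 757.24 thousand (those not working and not actively searching are outside the labor force — including those who want a job but have given up searching).
Civilian working-age population = 1,686.00 + 757.24 = 2,443.24 thousand.
Unemployment rate = 113.19 / 1,686.00 = 6.71%.
Labor force participation rate = 1,686.00 / 2,443.24 = 69.01%.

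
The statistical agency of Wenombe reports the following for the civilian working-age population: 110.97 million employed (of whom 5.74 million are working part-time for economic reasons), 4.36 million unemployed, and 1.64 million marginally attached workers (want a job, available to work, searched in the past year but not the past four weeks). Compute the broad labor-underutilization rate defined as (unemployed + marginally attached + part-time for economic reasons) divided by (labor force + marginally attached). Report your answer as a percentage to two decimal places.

Labor force = 110.97 + 4.36 = 115.33 million.
Numerator = 4.36 + 1.64 + 5.74 = 11.74 million.
Denominator = 115.33 + 1.64 = 116.97 million.
Broad rate = 11.74 / 116.97 = 10.04%.

Broad underutilization rate ≈ 10.04%.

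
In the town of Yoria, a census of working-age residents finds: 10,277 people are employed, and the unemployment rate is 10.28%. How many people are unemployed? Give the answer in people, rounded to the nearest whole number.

About 1,178 are unemployed.

Let U be the number unemployed. The labor force is E + U, and U/(E+U) = 0.1028.
So U = 0.1028 × 10,277 / (1 − 0.1028) = 1056.48 / 0.8972 ≈ 1,178.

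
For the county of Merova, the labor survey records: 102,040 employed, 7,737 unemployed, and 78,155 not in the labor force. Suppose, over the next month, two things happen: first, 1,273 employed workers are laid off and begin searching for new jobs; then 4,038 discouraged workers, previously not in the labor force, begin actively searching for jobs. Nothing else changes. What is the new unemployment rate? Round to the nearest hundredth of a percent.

New unemployment rate ≈ 11.46%.

Initially, labor force = 102,040 + 7,737 = 109,777, so u = 7,737/109,777 = 7.05%.
After the first change, employed falls and unemployed rises by 1,273; labor force unchanged → E = 100,767, U = 9,010, labor force = 109,777.
After the second change, unemployed and labor force both rise by 4,038 → E = 100,767, U = 13,048, labor force = 113,815.
New unemployment rate = 13,048 / 113,815 = 11.46%.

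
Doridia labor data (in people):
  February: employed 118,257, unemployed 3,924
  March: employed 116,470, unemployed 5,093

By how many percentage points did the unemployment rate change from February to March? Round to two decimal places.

February: labor force = 118,257 + 3,924 = 122,181; u = 3,924/122,181 = 3.21%.
March: labor force = 116,470 + 5,093 = 121,563; u = 5,093/121,563 = 4.19%.
Change = 4.19% − 3.21% = +0.98 pp.

The unemployment rate changed by +0.98 percentage points.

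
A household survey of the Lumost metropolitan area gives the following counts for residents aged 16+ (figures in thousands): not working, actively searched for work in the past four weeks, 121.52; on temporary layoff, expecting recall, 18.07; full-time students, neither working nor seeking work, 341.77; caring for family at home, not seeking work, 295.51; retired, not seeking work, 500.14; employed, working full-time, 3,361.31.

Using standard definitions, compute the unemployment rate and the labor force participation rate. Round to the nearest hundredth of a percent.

Employed = 3,361.31 thousand.
Unemployed = 121.52 + 18.07 = 139.59 thousand (jobless and actively searching, or on temporary layoff).
Labor force = 3,361.31 + 139.59 = 3,500.90 thousand.
Not in labor force = 341.77 + 295.51 + 500.14 = 1,137.42 thousand (those not working and not actively searching are outside the labor force).
Civilian working-age population = 3,500.90 + 1,137.42 = 4,638.32 thousand.
Unemployment rate = 139.59 / 3,500.90 = 3.99%.
Labor force participation rate = 3,500.90 / 4,638.32 = 75.48%.

Unemployment rate ≈ 3.99%; labor force participation rate ≈ 75.48%.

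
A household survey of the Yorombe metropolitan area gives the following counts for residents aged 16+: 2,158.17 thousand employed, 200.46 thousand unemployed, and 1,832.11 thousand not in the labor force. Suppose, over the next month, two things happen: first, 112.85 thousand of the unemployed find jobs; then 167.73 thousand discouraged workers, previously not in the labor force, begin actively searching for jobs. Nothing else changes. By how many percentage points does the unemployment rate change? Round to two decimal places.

The unemployment rate changes by +1.61 percentage points.

Initially, labor force = 2,158.17 + 200.46 = 2,358.63 thousand, so u = 200.46/2,358.63 = 8.50%.
After the first change, unemployed falls and employed rises by 112.85; labor force unchanged → E = 2,271.02, U = 87.61, labor force = 2,358.63 thousand.
After the second change, unemployed and labor force both rise by 167.73 → E = 2,271.02, U = 255.34, labor force = 2,526.36 thousand.
New unemployment rate = 255.34 / 2,526.36 = 10.11%.
Change = 10.11% − 8.50% = +1.61 percentage points.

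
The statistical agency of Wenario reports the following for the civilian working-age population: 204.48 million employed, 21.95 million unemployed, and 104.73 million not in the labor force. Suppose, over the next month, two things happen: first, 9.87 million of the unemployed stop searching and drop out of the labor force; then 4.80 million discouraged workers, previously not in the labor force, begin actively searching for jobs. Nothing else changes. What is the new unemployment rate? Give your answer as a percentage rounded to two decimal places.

Initially, labor force = 204.48 + 21.95 = 226.43 million, so u = 21.95/226.43 = 9.69%.
After the first change, unemployed and labor force both fall by 9.87 → E = 204.48, U = 12.08, labor force = 216.56 million.
After the second change, unemployed and labor force both rise by 4.80 → E = 204.48, U = 16.88, labor force = 221.36 million.
New unemployment rate = 16.88 / 221.36 = 7.63%.

New unemployment rate ≈ 7.63%.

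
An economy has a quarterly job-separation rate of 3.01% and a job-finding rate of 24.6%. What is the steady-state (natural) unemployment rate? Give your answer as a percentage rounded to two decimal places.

Steady-state unemployment rate ≈ 10.90%.

At steady state the flows balance: s·E = f·U, so U/(E+U) = s/(s+f).
u* = 3.01 / (3.01 + 24.6) = 3.01 / 27.61 = 10.90%.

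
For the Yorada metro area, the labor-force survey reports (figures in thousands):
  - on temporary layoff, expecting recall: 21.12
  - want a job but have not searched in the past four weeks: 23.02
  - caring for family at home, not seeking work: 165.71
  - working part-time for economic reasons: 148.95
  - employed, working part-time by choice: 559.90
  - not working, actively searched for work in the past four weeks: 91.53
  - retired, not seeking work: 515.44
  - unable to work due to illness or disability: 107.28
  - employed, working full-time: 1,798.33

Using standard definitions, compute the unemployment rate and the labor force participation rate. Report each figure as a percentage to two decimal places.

Unemployment rate ≈ 4.30%; labor force participation rate ≈ 76.35%.

Employed = 148.95 + 559.90 + 1,798.33 = 2,507.18 thousand (anyone who worked, including part-time for economic reasons, counts as employed).
Unemployed = 21.12 + 91.53 = 112.65 thousand (jobless and actively searching, or on temporary layoff).
Labor force = 2,507.18 + 112.65 = 2,619.83 thousand.
Not in labor force = 23.02 + 165.71 + 515.44 + 107.28 = 811.45 thousand (those not working and not actively searching are outside the labor force — including those who want a job but have given up searching).
Civilian working-age population = 2,619.83 + 811.45 = 3,431.28 thousand.
Unemployment rate = 112.65 / 2,619.83 = 4.30%.
Labor force participation rate = 2,619.83 / 3,431.28 = 76.35%.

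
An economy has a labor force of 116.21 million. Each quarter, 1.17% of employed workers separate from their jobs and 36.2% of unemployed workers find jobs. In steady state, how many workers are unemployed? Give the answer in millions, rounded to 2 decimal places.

About 3.64 million are unemployed in steady state.

Steady-state unemployment rate u* = s/(s+f) = 1.17/(1.17+36.2) = 0.031309.
Unemployed = u* × labor force = 0.031309 × 116.21 ≈ 3.64 million.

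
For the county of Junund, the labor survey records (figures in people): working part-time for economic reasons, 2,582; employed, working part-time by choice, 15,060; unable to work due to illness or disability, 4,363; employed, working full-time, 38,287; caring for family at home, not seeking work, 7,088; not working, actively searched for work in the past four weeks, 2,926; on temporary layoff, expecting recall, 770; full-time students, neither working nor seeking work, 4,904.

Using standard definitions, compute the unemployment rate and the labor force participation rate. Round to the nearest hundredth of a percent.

Employed = 2,582 + 15,060 + 38,287 = 55,929 (anyone who worked, including part-time for economic reasons, counts as employed).
Unemployed = 2,926 + 770 = 3,696 (jobless and actively searching, or on temporary layoff).
Labor force = 55,929 + 3,696 = 59,625.
Not in labor force = 4,363 + 7,088 + 4,904 = 16,355 (those not working and not actively searching are outside the labor force).
Civilian working-age population = 59,625 + 16,355 = 75,980.
Unemployment rate = 3,696 / 59,625 = 6.20%.
Labor force participation rate = 59,625 / 75,980 = 78.47%.

Unemployment rate ≈ 6.20%; labor force participation rate ≈ 78.47%.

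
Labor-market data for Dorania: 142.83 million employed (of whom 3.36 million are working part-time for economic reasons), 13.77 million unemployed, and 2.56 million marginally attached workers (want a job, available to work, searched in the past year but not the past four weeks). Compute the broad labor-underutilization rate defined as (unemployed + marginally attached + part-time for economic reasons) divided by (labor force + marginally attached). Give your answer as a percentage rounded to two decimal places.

Broad underutilization rate ≈ 12.37%.

Labor force = 142.83 + 13.77 = 156.60 million.
Numerator = 13.77 + 2.56 + 3.36 = 19.69 million.
Denominator = 156.60 + 2.56 = 159.16 million.
Broad rate = 19.69 / 159.16 = 12.37%.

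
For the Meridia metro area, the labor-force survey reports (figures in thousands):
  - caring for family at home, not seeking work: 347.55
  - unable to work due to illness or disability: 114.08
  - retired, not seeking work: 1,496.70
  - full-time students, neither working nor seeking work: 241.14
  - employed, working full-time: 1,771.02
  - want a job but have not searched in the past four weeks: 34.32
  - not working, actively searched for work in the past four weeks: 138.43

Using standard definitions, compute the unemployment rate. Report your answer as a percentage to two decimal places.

Employed = 1,771.02 thousand.
Unemployed = 138.43 thousand.
Labor force = 1,771.02 + 138.43 = 1,909.45 thousand.
Unemployment rate = 138.43 / 1,909.45 = 7.25%.

Unemployment rate ≈ 7.25%.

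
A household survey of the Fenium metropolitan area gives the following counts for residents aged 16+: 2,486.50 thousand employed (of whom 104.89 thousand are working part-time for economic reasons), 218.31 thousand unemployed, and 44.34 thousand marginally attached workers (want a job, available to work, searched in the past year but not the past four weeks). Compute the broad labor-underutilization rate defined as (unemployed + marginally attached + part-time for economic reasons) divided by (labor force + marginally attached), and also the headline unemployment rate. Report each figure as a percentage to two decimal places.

Broad underutilization rate ≈ 13.37%; headline unemployment rate ≈ 8.07%.

Labor force = 2,486.50 + 218.31 = 2,704.81 thousand.
Numerator = 218.31 + 44.34 + 104.89 = 367.54 thousand.
Denominator = 2,704.81 + 44.34 = 2,749.15 thousand.
Broad rate = 367.54 / 2,749.15 = 13.37%.
Headline unemployment rate = 218.31 / 2,704.81 = 8.07%.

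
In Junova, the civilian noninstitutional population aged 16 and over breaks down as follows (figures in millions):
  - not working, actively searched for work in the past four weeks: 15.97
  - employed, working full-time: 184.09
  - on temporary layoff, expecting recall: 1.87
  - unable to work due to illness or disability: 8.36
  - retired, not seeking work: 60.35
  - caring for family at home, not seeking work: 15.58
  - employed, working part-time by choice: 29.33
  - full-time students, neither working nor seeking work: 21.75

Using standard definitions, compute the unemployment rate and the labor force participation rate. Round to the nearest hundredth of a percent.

Unemployment rate ≈ 7.71%; labor force participation rate ≈ 68.56%.

Employed = 184.09 + 29.33 = 213.42 million.
Unemployed = 15.97 + 1.87 = 17.84 million (jobless and actively searching, or on temporary layoff).
Labor force = 213.42 + 17.84 = 231.26 million.
Not in labor force = 8.36 + 60.35 + 15.58 + 21.75 = 106.04 million (those not working and not actively searching are outside the labor force).
Civilian working-age population = 231.26 + 106.04 = 337.30 million.
Unemployment rate = 17.84 / 231.26 = 7.71%.
Labor force participation rate = 231.26 / 337.30 = 68.56%.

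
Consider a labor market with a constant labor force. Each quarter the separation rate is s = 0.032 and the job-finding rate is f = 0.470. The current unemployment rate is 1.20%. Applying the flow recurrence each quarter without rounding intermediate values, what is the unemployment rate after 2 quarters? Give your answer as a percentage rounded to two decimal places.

Unemployment rate after two quarters ≈ 5.09%.

With a fixed labor force, u_{t+1} = u_t + s·(1−u_t) − f·u_t = u_t·(1−s−f) + s.
Here 1−s−f = 0.498 and s = 0.032.
u_1 = 0.012000 × 0.498 + 0.032 = 0.037976.
u_2 = 0.037976 × 0.498 + 0.032 = 0.050912.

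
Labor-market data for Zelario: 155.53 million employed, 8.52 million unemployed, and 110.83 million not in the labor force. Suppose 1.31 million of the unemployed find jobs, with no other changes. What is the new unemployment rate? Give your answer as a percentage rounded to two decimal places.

New unemployment rate ≈ 4.40%.

Initially, labor force = 155.53 + 8.52 = 164.05 million, so u = 8.52/164.05 = 5.19%.
After the change, unemployed falls and employed rises by 1.31; labor force unchanged → E = 156.84, U = 7.21, labor force = 164.05 million.
New unemployment rate = 7.21 / 164.05 = 4.40%.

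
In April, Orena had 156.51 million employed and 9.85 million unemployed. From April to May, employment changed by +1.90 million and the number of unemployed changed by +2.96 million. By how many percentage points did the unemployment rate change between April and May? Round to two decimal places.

The unemployment rate changed by +1.56 percentage points.

April: labor force = 156.51 + 9.85 = 166.36; u = 9.85/166.36 = 5.92%.
May: labor force = 158.41 + 12.81 = 171.22; u = 12.81/171.22 = 7.48%.
Change = 7.48% − 5.92% = +1.56 pp.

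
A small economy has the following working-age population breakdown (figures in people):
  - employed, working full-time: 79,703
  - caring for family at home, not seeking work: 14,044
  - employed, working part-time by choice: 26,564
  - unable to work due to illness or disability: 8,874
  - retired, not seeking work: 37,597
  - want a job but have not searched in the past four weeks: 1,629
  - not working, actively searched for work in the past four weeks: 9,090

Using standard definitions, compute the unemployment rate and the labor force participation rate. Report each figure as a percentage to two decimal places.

Employed = 79,703 + 26,564 = 106,267.
Unemployed = 9,090.
Labor force = 106,267 + 9,090 = 115,357.
Not in labor force = 14,044 + 8,874 + 37,597 + 1,629 = 62,144 (those not working and not actively searching are outside the labor force — including those who want a job but have given up searching).
Civilian working-age population = 115,357 + 62,144 = 177,501.
Unemployment rate = 9,090 / 115,357 = 7.88%.
Labor force participation rate = 115,357 / 177,501 = 64.99%.

Unemployment rate ≈ 7.88%; labor force participation rate ≈ 64.99%.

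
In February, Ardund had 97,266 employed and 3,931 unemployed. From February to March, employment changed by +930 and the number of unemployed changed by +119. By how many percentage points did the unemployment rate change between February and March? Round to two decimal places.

The unemployment rate changed by +0.08 percentage points.

February: labor force = 97,266 + 3,931 = 101,197; u = 3,931/101,197 = 3.88%.
March: labor force = 98,196 + 4,050 = 102,246; u = 4,050/102,246 = 3.96%.
Change = 3.96% − 3.88% = +0.08 pp.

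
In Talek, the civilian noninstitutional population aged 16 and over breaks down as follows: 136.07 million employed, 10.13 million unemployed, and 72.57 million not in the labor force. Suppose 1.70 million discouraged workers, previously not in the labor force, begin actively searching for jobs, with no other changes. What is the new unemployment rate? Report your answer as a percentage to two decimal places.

New unemployment rate ≈ 8.00%.

Initially, labor force = 136.07 + 10.13 = 146.20 million, so u = 10.13/146.20 = 6.93%.
After the change, unemployed and labor force both rise by 1.70 → E = 136.07, U = 11.83, labor force = 147.90 million.
New unemployment rate = 11.83 / 147.90 = 8.00%.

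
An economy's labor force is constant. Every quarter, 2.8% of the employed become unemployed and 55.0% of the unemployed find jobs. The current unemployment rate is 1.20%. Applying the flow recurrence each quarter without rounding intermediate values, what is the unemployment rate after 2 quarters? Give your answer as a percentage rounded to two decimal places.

Unemployment rate after two quarters ≈ 4.20%.

With a fixed labor force, u_{t+1} = u_t + s·(1−u_t) − f·u_t = u_t·(1−s−f) + s.
Here 1−s−f = 0.422 and s = 0.028.
u_1 = 0.012000 × 0.422 + 0.028 = 0.033064.
u_2 = 0.033064 × 0.422 + 0.028 = 0.041953.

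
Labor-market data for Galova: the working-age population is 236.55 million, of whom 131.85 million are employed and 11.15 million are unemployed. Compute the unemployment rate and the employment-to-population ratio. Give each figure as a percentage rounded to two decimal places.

Unemployment rate ≈ 7.80%; employment-population ratio ≈ 55.74%.

Labor force = employed + unemployed = 131.85 + 11.15 = 143.00 million.
Unemployment rate = 11.15 / 143.00 = 7.80%.
Employment-population ratio = 131.85 / 236.55 = 55.74%.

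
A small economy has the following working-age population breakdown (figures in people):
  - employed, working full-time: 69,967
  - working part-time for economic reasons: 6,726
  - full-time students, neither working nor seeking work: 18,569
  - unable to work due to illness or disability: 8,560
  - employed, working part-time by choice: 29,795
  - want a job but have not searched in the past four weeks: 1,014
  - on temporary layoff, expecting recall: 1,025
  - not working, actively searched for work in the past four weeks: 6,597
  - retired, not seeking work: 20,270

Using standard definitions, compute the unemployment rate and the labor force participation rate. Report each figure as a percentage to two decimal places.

Unemployment rate ≈ 6.68%; labor force participation rate ≈ 70.21%.

Employed = 69,967 + 6,726 + 29,795 = 106,488 (anyone who worked, including part-time for economic reasons, counts as employed).
Unemployed = 1,025 + 6,597 = 7,622 (jobless and actively searching, or on temporary layoff).
Labor force = 106,488 + 7,622 = 114,110.
Not in labor force = 18,569 + 8,560 + 1,014 + 20,270 = 48,413 (those not working and not actively searching are outside the labor force — including those who want a job but have given up searching).
Civilian working-age population = 114,110 + 48,413 = 162,523.
Unemployment rate = 7,622 / 114,110 = 6.68%.
Labor force participation rate = 114,110 / 162,523 = 70.21%.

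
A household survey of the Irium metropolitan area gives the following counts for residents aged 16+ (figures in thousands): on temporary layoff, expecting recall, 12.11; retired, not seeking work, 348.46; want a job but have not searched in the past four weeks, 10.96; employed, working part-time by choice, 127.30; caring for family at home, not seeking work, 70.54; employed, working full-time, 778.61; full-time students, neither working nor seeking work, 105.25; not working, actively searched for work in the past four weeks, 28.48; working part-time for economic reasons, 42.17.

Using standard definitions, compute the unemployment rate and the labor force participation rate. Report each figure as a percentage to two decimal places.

Employed = 127.30 + 778.61 + 42.17 = 948.08 thousand (anyone who worked, including part-time for economic reasons, counts as employed).
Unemployed = 12.11 + 28.48 = 40.59 thousand (jobless and actively searching, or on temporary layoff).
Labor force = 948.08 + 40.59 = 988.67 thousand.
Not in labor force = 348.46 + 10.96 + 70.54 + 105.25 = 535.21 thousand (those not working and not actively searching are outside the labor force — including those who want a job but have given up searching).
Civilian working-age population = 988.67 + 535.21 = 1,523.88 thousand.
Unemployment rate = 40.59 / 988.67 = 4.11%.
Labor force participation rate = 988.67 / 1,523.88 = 64.88%.

Unemployment rate ≈ 4.11%; labor force participation rate ≈ 64.88%.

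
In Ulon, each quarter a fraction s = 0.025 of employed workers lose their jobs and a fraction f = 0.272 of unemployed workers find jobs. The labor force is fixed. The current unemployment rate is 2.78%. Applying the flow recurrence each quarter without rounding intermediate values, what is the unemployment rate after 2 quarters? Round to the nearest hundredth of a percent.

With a fixed labor force, u_{t+1} = u_t + s·(1−u_t) − f·u_t = u_t·(1−s−f) + s.
Here 1−s−f = 0.703 and s = 0.025.
u_1 = 0.027800 × 0.703 + 0.025 = 0.044543.
u_2 = 0.044543 × 0.703 + 0.025 = 0.056314.

Unemployment rate after two quarters ≈ 5.63%.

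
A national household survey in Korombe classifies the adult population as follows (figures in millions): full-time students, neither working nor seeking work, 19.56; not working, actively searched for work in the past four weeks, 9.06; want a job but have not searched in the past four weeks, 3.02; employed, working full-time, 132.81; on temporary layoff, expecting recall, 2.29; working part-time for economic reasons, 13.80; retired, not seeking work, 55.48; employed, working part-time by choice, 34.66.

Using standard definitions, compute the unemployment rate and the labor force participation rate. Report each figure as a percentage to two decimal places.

Unemployment rate ≈ 5.89%; labor force participation rate ≈ 71.16%.

Employed = 132.81 + 13.80 + 34.66 = 181.27 million (anyone who worked, including part-time for economic reasons, counts as employed).
Unemployed = 9.06 + 2.29 = 11.35 million (jobless and actively searching, or on temporary layoff).
Labor force = 181.27 + 11.35 = 192.62 million.
Not in labor force = 19.56 + 3.02 + 55.48 = 78.06 million (those not working and not actively searching are outside the labor force — including those who want a job but have given up searching).
Civilian working-age population = 192.62 + 78.06 = 270.68 million.
Unemployment rate = 11.35 / 192.62 = 5.89%.
Labor force participation rate = 192.62 / 270.68 = 71.16%.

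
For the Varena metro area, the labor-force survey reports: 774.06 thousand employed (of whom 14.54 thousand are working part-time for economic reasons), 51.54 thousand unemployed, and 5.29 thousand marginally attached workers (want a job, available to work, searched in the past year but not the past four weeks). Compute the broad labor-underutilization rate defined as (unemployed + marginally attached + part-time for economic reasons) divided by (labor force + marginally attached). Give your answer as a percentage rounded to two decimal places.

Broad underutilization rate ≈ 8.59%.

Labor force = 774.06 + 51.54 = 825.60 thousand.
Numerator = 51.54 + 5.29 + 14.54 = 71.37 thousand.
Denominator = 825.60 + 5.29 = 830.89 thousand.
Broad rate = 71.37 / 830.89 = 8.59%.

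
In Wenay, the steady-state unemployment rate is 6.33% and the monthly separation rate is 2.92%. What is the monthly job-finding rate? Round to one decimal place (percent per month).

Job-finding rate ≈ 43.2% per month.

From u* = s/(s+f): f = s·(1−u)/u.
f = 2.92 × (1 − 0.0633) / 0.0633 = 2.7352 / 0.0633 ≈ 43.2% per month.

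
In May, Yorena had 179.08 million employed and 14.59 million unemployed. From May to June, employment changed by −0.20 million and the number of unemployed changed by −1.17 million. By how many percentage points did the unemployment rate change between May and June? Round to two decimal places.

May: labor force = 179.08 + 14.59 = 193.67; u = 14.59/193.67 = 7.53%.
June: labor force = 178.88 + 13.42 = 192.30; u = 13.42/192.30 = 6.98%.
Change = 6.98% − 7.53% = −0.55 pp.

The unemployment rate changed by −0.55 percentage points.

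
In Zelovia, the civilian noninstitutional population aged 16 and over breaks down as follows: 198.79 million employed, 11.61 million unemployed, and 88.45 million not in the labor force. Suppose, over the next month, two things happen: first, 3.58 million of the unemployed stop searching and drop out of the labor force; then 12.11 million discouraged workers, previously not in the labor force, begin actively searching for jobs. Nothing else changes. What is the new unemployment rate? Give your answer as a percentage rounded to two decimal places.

New unemployment rate ≈ 9.20%.

Initially, labor force = 198.79 + 11.61 = 210.40 million, so u = 11.61/210.40 = 5.52%.
After the first change, unemployed and labor force both fall by 3.58 → E = 198.79, U = 8.03, labor force = 206.82 million.
After the second change, unemployed and labor force both rise by 12.11 → E = 198.79, U = 20.14, labor force = 218.93 million.
New unemployment rate = 20.14 / 218.93 = 9.20%.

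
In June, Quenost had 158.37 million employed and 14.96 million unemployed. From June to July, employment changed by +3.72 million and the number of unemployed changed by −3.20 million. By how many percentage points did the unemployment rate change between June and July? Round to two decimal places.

The unemployment rate changed by −1.87 percentage points.

June: labor force = 158.37 + 14.96 = 173.33; u = 14.96/173.33 = 8.63%.
July: labor force = 162.09 + 11.76 = 173.85; u = 11.76/173.85 = 6.76%.
Change = 6.76% − 8.63% = −1.87 pp.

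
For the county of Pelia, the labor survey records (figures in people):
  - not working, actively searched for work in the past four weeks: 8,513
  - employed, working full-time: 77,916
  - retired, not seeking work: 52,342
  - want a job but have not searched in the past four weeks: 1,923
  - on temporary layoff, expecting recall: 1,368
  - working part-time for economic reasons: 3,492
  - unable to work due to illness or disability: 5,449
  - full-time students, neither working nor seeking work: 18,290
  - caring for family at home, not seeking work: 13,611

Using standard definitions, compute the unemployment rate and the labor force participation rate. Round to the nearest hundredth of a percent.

Employed = 77,916 + 3,492 = 81,408 (anyone who worked, including part-time for economic reasons, counts as employed).
Unemployed = 8,513 + 1,368 = 9,881 (jobless and actively searching, or on temporary layoff).
Labor force = 81,408 + 9,881 = 91,289.
Not in labor force = 52,342 + 1,923 + 5,449 + 18,290 + 13,611 = 91,615 (those not working and not actively searching are outside the labor force — including those who want a job but have given up searching).
Civilian working-age population = 91,289 + 91,615 = 182,904.
Unemployment rate = 9,881 / 91,289 = 10.82%.
Labor force participation rate = 91,289 / 182,904 = 49.91%.

Unemployment rate ≈ 10.82%; labor force participation rate ≈ 49.91%.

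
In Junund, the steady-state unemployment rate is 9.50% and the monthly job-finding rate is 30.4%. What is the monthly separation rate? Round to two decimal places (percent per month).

Separation rate ≈ 3.19% per month.

From u* = s/(s+f): s = u·f/(1−u).
s = 0.0950 × 30.4 / (1 − 0.0950) = 2.8880 / 0.9050 ≈ 3.19% per month.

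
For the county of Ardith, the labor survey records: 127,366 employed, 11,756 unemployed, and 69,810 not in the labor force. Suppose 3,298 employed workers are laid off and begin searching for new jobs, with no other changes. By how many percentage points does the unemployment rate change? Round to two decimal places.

Initially, labor force = 127,366 + 11,756 = 139,122, so u = 11,756/139,122 = 8.45%.
After the change, employed falls and unemployed rises by 3,298; labor force unchanged → E = 124,068, U = 15,054, labor force = 139,122.
New unemployment rate = 15,054 / 139,122 = 10.82%.
Change = 10.82% − 8.45% = +2.37 percentage points.

The unemployment rate changes by +2.37 percentage points.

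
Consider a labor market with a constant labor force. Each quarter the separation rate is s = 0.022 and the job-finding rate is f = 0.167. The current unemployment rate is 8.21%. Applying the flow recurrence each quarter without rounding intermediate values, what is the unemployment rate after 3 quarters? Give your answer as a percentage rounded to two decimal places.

With a fixed labor force, u_{t+1} = u_t + s·(1−u_t) − f·u_t = u_t·(1−s−f) + s.
Here 1−s−f = 0.811 and s = 0.022.
u_1 = 0.082100 × 0.811 + 0.022 = 0.088583.
u_2 = 0.088583 × 0.811 + 0.022 = 0.093841.
u_3 = 0.093841 × 0.811 + 0.022 = 0.098105.

Unemployment rate after three quarters ≈ 9.81%.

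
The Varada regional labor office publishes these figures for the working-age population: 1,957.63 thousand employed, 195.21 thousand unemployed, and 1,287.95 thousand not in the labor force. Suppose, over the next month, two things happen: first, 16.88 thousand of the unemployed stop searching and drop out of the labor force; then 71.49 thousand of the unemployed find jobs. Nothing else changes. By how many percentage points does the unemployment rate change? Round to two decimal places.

Initially, labor force = 1,957.63 + 195.21 = 2,152.84 thousand, so u = 195.21/2,152.84 = 9.07%.
After the first change, unemployed and labor force both fall by 16.88 → E = 1,957.63, U = 178.33, labor force = 2,135.96 thousand.
After the second change, unemployed falls and employed rises by 71.49; labor force unchanged → E = 2,029.12, U = 106.84, labor force = 2,135.96 thousand.
New unemployment rate = 106.84 / 2,135.96 = 5.00%.
Change = 5.00% − 9.07% = −4.07 percentage points.

The unemployment rate changes by −4.07 percentage points.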